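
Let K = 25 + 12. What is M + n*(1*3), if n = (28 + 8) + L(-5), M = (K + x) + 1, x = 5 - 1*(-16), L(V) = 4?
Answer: 179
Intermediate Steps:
K = 37
x = 21 (x = 5 + 16 = 21)
M = 59 (M = (37 + 21) + 1 = 58 + 1 = 59)
n = 40 (n = (28 + 8) + 4 = 36 + 4 = 40)
M + n*(1*3) = 59 + 40*(1*3) = 59 + 40*3 = 59 + 120 = 179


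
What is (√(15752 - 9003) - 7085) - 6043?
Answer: -13128 + √6749 ≈ -13046.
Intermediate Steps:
(√(15752 - 9003) - 7085) - 6043 = (√6749 - 7085) - 6043 = (-7085 + √6749) - 6043 = -13128 + √6749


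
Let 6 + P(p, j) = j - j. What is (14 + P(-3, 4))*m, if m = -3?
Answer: -24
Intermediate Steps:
P(p, j) = -6 (P(p, j) = -6 + (j - j) = -6 + 0 = -6)
(14 + P(-3, 4))*m = (14 - 6)*(-3) = 8*(-3) = -24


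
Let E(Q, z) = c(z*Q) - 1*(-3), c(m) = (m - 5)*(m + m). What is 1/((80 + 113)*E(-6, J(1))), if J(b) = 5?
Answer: 1/405879 ≈ 2.4638e-6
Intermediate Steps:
c(m) = 2*m*(-5 + m) (c(m) = (-5 + m)*(2*m) = 2*m*(-5 + m))
E(Q, z) = 3 + 2*Q*z*(-5 + Q*z) (E(Q, z) = 2*(z*Q)*(-5 + z*Q) - 1*(-3) = 2*(Q*z)*(-5 + Q*z) + 3 = 2*Q*z*(-5 + Q*z) + 3 = 3 + 2*Q*z*(-5 + Q*z))
1/((80 + 113)*E(-6, J(1))) = 1/((80 + 113)*(3 + 2*(-6)*5*(-5 - 6*5))) = 1/(193*(3 + 2*(-6)*5*(-5 - 30))) = 1/(193*(3 + 2*(-6)*5*(-35))) = 1/(193*(3 + 2100)) = 1/(193*2103) = 1/405879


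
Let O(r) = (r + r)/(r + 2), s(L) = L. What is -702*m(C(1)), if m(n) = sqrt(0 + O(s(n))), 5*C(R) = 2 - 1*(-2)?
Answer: -1404*sqrt(7)/7 ≈ -530.66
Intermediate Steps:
C(R) = 4/5 (C(R) = (2 - 1*(-2))/5 = (2 + 2)/5 = (1/5)*4 = 4/5)
O(r) = 2*r/(2 + r) (O(r) = (2*r)/(2 + r) = 2*r/(2 + r))
m(n) = sqrt(2)*sqrt(n/(2 + n)) (m(n) = sqrt(0 + 2*n/(2 + n)) = sqrt(2*n/(2 + n)) = sqrt(2)*sqrt(n/(2 + n)))
-702*m(C(1)) = -702*sqrt(2)*sqrt(4/(5*(2 + 4/5))) = -702*sqrt(2)*sqrt(4/(5*(14/5))) = -702*sqrt(2)*sqrt((4/5)*(5/14)) = -702*sqrt(2)*sqrt(2/7) = -702*sqrt(2)*sqrt(14)/7 = -1404*sqrt(7)/7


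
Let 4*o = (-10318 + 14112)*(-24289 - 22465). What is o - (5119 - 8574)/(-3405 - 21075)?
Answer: -217118844115/4896 ≈ -4.4346e+7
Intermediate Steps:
o = -44346169 (o = ((-10318 + 14112)*(-24289 - 22465))/4 = (3794*(-46754))/4 = (1/4)*(-177384676) = -44346169)
o - (5119 - 8574)/(-3405 - 21075) = -44346169 - (5119 - 8574)/(-3405 - 21075) = -44346169 - (-3455)/(-24480) = -44346169 - (-3455)*(-1)/24480 = -44346169 - 1*691/4896 = -44346169 - 691/4896 = -217118844115/4896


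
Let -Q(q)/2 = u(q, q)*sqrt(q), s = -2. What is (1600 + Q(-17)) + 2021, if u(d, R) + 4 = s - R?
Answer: 3621 - 22*I*sqrt(17) ≈ 3621.0 - 90.708*I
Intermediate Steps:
u(d, R) = -6 - R (u(d, R) = -4 + (-2 - R) = -6 - R)
Q(q) = -2*sqrt(q)*(-6 - q) (Q(q) = -2*(-6 - q)*sqrt(q) = -2*sqrt(q)*(-6 - q))
(1600 + Q(-17)) + 2021 = (1600 + 2*sqrt(-17)*(6 - 17)) + 2021 = (1600 + 2*(I*sqrt(17))*(-11)) + 2021 = (1600 - 22*I*sqrt(17)) + 2021 = 3621 - 22*I*sqrt(17)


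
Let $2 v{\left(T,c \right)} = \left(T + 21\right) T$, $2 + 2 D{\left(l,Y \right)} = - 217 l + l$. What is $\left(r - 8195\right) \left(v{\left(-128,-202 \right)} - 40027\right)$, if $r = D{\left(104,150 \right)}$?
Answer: $644601612$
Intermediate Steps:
$D{\left(l,Y \right)} = -1 - 108 l$ ($D{\left(l,Y \right)} = -1 + \frac{- 217 l + l}{2} = -1 + \frac{\left(-216\right) l}{2} = -1 - 108 l$)
$r = -11233$ ($r = -1 - 11232 = -11233$)
$v{\left(T,c \right)} = \frac{T \left(21 + T\right)}{2}$ ($v{\left(T,c \right)} = \frac{\left(T + 21\right) T}{2} = \frac{\left(21 + T\right) T}{2} = \frac{T \left(21 + T\right)}{2}$)
$\left(r - 8195\right) \left(v{\left(-128,-202 \right)} - 40027\right) = \left(-11233 - 8195\right) \left(\frac{1}{2} \left(-128\right) \left(21 - 128\right) - 40027\right) = - 19428 \left(\frac{1}{2} \left(-128\right) \left(-107\right) - 40027\right) = - 19428 \left(6848 - 40027\right) = \left(-19428\right) \left(-33179\right) = 644601612$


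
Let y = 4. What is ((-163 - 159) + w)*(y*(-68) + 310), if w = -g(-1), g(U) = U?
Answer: -12198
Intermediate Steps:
w = 1 (w = -1*(-1) = 1)
((-163 - 159) + w)*(y*(-68) + 310) = ((-163 - 159) + 1)*(4*(-68) + 310) = (-322 + 1)*(-272 + 310) = -321*38 = -12198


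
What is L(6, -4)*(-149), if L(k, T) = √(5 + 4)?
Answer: -447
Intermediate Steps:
L(k, T) = 3 (L(k, T) = √9 = 3)
L(6, -4)*(-149) = 3*(-149) = -447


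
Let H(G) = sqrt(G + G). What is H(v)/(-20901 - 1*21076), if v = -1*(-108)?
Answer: -6*sqrt(6)/41977 ≈ -0.00035012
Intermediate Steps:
v = 108
H(G) = sqrt(2)*sqrt(G) (H(G) = sqrt(2*G) = sqrt(2)*sqrt(G))
H(v)/(-20901 - 1*21076) = (sqrt(2)*sqrt(108))/(-20901 - 1*21076) = (sqrt(2)*(6*sqrt(3)))/(-20901 - 21076) = (6*sqrt(6))/(-41977) = (6*sqrt(6))*(-1/41977) = -6*sqrt(6)/41977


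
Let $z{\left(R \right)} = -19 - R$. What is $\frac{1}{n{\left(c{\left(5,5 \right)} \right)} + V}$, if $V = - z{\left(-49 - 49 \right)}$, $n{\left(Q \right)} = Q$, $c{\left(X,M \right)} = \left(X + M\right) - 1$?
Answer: $- \frac{1}{70} \approx -0.014286$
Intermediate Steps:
$c{\left(X,M \right)} = -1 + M + X$ ($c{\left(X,M \right)} = \left(M + X\right) - 1 = -1 + M + X$)
$V = -79$ ($V = - (-19 - \left(-49 - 49\right)) = - (-19 - -98) = - (-19 + 98) = \left(-1\right) 79 = -79$)
$\frac{1}{n{\left(c{\left(5,5 \right)} \right)} + V} = \frac{1}{\left(-1 + 5 + 5\right) - 79} = \frac{1}{9 - 79} = \frac{1}{-70} = - \frac{1}{70}$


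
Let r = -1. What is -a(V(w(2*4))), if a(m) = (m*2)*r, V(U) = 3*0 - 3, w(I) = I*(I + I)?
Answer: -6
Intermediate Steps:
w(I) = 2*I² (w(I) = I*(2*I) = 2*I²)
V(U) = -3 (V(U) = 0 - 3 = -3)
a(m) = -2*m (a(m) = (m*2)*(-1) = (2*m)*(-1) = -2*m)
-a(V(w(2*4))) = -(-2)*(-3) = -1*6 = -6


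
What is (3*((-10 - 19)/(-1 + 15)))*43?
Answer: -3741/14 ≈ -267.21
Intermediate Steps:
(3*((-10 - 19)/(-1 + 15)))*43 = (3*(-29/14))*43 = -87/14*43 = -3741/14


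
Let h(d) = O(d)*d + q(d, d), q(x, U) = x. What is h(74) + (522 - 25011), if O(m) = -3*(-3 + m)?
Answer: -40177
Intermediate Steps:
O(m) = 9 - 3*m
h(d) = d + d*(9 - 3*d) (h(d) = (9 - 3*d)*d + d = d*(9 - 3*d) + d = d + d*(9 - 3*d))
h(74) + (522 - 25011) = 74*(10 - 3*74) + (522 - 25011) = 74*(10 - 222) - 24489 = 74*(-212) - 24489 = -15688 - 24489 = -40177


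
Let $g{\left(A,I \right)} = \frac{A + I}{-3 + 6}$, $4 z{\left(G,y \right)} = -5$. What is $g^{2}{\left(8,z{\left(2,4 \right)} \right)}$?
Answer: $\frac{81}{16} \approx 5.0625$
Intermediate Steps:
$z{\left(G,y \right)} = - \frac{5}{4}$ ($z{\left(G,y \right)} = \frac{1}{4} \left(-5\right) = - \frac{5}{4}$)
$g{\left(A,I \right)} = \frac{A}{3} + \frac{I}{3}$ ($g{\left(A,I \right)} = \frac{A + I}{3} = \left(A + I\right) \frac{1}{3} = \frac{A}{3} + \frac{I}{3}$)
$g^{2}{\left(8,z{\left(2,4 \right)} \right)} = \left(\frac{1}{3} \cdot 8 + \frac{1}{3} \left(- \frac{5}{4}\right)\right)^{2} = \left(\frac{8}{3} - \frac{5}{12}\right)^{2} = \left(\frac{9}{4}\right)^{2} = \frac{81}{16}$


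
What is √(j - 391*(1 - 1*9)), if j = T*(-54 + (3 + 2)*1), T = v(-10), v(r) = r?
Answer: 3*√402 ≈ 60.150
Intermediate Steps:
T = -10
j = 490 (j = -10*(-54 + (3 + 2)*1) = -10*(-54 + 5*1) = -10*(-54 + 5) = -10*(-49) = 490)
√(j - 391*(1 - 1*9)) = √(490 - 391*(1 - 1*9)) = √(490 - 391*(1 - 9)) = √(490 - 391*(-8)) = √(490 + 3128) = √3618 = 3*√402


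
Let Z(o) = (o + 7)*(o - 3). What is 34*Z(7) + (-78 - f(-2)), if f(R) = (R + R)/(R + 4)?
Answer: 1828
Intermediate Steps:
Z(o) = (-3 + o)*(7 + o) (Z(o) = (7 + o)*(-3 + o) = (-3 + o)*(7 + o))
f(R) = 2*R/(4 + R) (f(R) = (2*R)/(4 + R) = 2*R/(4 + R))
34*Z(7) + (-78 - f(-2)) = 34*(-21 + 7**2 + 4*7) + (-78 - 2*(-2)/(4 - 2)) = 34*(-21 + 49 + 28) + (-78 - 2*(-2)/2) = 34*56 + (-78 - 2*(-2)/2) = 1904 + (-78 - 1*(-2)) = 1904 + (-78 + 2) = 1904 - 76 = 1828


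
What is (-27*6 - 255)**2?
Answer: 173889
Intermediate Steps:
(-27*6 - 255)**2 = (-162 - 255)**2 = (-417)**2 = 173889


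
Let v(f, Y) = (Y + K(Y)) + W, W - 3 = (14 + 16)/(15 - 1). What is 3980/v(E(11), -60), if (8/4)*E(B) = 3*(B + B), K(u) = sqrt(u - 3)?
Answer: -3566080/50181 - 195020*I*sqrt(7)/50181 ≈ -71.064 - 10.282*I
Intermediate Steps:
K(u) = sqrt(-3 + u)
W = 36/7 (W = 3 + (14 + 16)/(15 - 1) = 3 + 30/14 = 3 + 30*(1/14) = 3 + 15/7 = 36/7 ≈ 5.1429)
E(B) = 3*B (E(B) = (3*(B + B))/2 = (3*(2*B))/2 = (6*B)/2 = 3*B)
v(f, Y) = 36/7 + Y + sqrt(-3 + Y) (v(f, Y) = (Y + sqrt(-3 + Y)) + 36/7 = 36/7 + Y + sqrt(-3 + Y))
3980/v(E(11), -60) = 3980/(36/7 - 60 + sqrt(-3 - 60)) = 3980/(36/7 - 60 + sqrt(-63)) = 3980/(36/7 - 60 + 3*I*sqrt(7)) = 3980/(-384/7 + 3*I*sqrt(7))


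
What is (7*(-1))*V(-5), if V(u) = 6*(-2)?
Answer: 84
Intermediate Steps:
V(u) = -12
(7*(-1))*V(-5) = (7*(-1))*(-12) = -7*(-12) = 84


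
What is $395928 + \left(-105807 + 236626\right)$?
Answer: $526747$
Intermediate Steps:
$395928 + \left(-105807 + 236626\right) = 395928 + 130819 = 526747$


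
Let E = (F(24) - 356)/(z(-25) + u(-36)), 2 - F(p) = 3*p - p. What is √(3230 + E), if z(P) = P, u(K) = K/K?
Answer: 3*√1443/2 ≈ 56.980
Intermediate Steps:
F(p) = 2 - 2*p (F(p) = 2 - (3*p - p) = 2 - 2*p)
u(K) = 1
E = 67/4 (E = ((2 - 2*24) - 356)/(-25 + 1) = ((2 - 48) - 356)/(-24) = (-46 - 356)*(-1/24) = -402*(-1/24) = 67/4 ≈ 16.750)
√(3230 + E) = √(3230 + 67/4) = √(12987/4) = 3*√1443/2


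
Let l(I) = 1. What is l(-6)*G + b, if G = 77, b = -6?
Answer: 71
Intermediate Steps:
l(-6)*G + b = 1*77 - 6 = 77 - 6 = 71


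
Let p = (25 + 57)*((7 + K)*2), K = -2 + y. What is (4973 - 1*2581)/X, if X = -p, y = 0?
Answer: -598/205 ≈ -2.9171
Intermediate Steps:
K = -2 (K = -2 + 0 = -2)
p = 820 (p = (25 + 57)*((7 - 2)*2) = 82*(5*2) = 82*10 = 820)
X = -820 (X = -1*820 = -820)
(4973 - 1*2581)/X = (4973 - 1*2581)/(-820) = (4973 - 2581)*(-1/820) = 2392*(-1/820) = -598/205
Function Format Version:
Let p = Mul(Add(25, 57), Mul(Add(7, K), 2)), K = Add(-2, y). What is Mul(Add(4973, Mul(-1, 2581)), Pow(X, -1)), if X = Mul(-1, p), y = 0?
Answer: Rational(-598, 205) ≈ -2.9171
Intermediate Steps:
K = -2 (K = Add(-2, 0) = -2)
p = 820 (p = Mul(Add(25, 57), Mul(Add(7, -2), 2)) = Mul(82, Mul(5, 2)) = Mul(82, 10) = 820)
X = -820 (X = Mul(-1, 820) = -820)
Mul(Add(4973, Mul(-1, 2581)), Pow(X, -1)) = Mul(Add(4973, Mul(-1, 2581)), Pow(-820, -1)) = Mul(Add(4973, -2581), Rational(-1, 820)) = Mul(2392, Rational(-1, 820)) = Rational(-598, 205)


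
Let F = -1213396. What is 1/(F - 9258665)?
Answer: -1/10472061 ≈ -9.5492e-8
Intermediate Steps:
1/(F - 9258665) = 1/(-1213396 - 9258665) = 1/(-10472061) = -1/10472061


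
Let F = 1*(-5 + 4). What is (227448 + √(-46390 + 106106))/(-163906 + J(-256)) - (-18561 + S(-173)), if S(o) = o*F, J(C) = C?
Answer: 1509191704/82081 - √14929/82081 ≈ 18387.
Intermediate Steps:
F = -1 (F = 1*(-1) = -1)
S(o) = -o (S(o) = o*(-1) = -o)
(227448 + √(-46390 + 106106))/(-163906 + J(-256)) - (-18561 + S(-173)) = (227448 + √(-46390 + 106106))/(-163906 - 256) - (-18561 - 1*(-173)) = (227448 + √59716)/(-164162) - (-18561 + 173) = (227448 + 2*√14929)*(-1/164162) - 1*(-18388) = (-113724/82081 - √14929/82081) + 18388 = 1509191704/82081 - √14929/82081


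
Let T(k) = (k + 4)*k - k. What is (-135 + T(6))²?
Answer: 6561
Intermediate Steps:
T(k) = -k + k*(4 + k) (T(k) = (4 + k)*k - k = k*(4 + k) - k = -k + k*(4 + k))
(-135 + T(6))² = (-135 + 6*(3 + 6))² = (-135 + 6*9)² = (-135 + 54)² = (-81)² = 6561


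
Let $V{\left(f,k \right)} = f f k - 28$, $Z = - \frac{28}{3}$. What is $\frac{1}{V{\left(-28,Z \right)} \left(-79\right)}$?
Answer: $\frac{3}{1740844} \approx 1.7233 \cdot 10^{-6}$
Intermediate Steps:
$Z = - \frac{28}{3}$ ($Z = \left(-28\right) \frac{1}{3} = - \frac{28}{3} \approx -9.3333$)
$V{\left(f,k \right)} = -28 + k f^{2}$ ($V{\left(f,k \right)} = f^{2} k - 28 = k f^{2} - 28 = -28 + k f^{2}$)
$\frac{1}{V{\left(-28,Z \right)} \left(-79\right)} = \frac{1}{\left(-28 - \frac{28 \left(-28\right)^{2}}{3}\right) \left(-79\right)} = \frac{1}{-28 - \frac{21952}{3}} \left(- \frac{1}{79}\right) = \frac{1}{- \frac{22036}{3}} \left(- \frac{1}{79}\right) = \left(- \frac{3}{22036}\right) \left(- \frac{1}{79}\right) = \frac{3}{1740844}$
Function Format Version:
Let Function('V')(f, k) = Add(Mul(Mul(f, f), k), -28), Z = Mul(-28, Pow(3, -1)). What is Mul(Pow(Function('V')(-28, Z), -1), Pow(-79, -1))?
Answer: Rational(3, 1740844) ≈ 1.7233e-6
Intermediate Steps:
Z = Rational(-28, 3) (Z = Mul(-28, Rational(1, 3)) = Rational(-28, 3) ≈ -9.3333)
Function('V')(f, k) = Add(-28, Mul(k, Pow(f, 2))) (Function('V')(f, k) = Add(Mul(Pow(f, 2), k), -28) = Add(Mul(k, Pow(f, 2)), -28) = Add(-28, Mul(k, Pow(f, 2))))
Mul(Pow(Function('V')(-28, Z), -1), Pow(-79, -1)) = Mul(Pow(Add(-28, Mul(Rational(-28, 3), Pow(-28, 2))), -1), Pow(-79, -1)) = Mul(Pow(Add(-28, Mul(Rational(-28, 3), 784)), -1), Rational(-1, 79)) = Mul(Pow(Add(-28, Rational(-21952, 3)), -1), Rational(-1, 79)) = Mul(Pow(Rational(-22036, 3), -1), Rational(-1, 79)) = Mul(Rational(-3, 22036), Rational(-1, 79)) = Rational(3, 1740844)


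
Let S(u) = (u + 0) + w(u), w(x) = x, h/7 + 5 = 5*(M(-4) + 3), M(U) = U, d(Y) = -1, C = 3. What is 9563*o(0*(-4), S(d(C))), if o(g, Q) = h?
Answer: -669410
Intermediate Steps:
h = -70 (h = -35 + 7*(5*(-4 + 3)) = -35 + 7*(5*(-1)) = -35 + 7*(-5) = -35 - 35 = -70)
S(u) = 2*u (S(u) = (u + 0) + u = u + u = 2*u)
o(g, Q) = -70
9563*o(0*(-4), S(d(C))) = 9563*(-70) = -669410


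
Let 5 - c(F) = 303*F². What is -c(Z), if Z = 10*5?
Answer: 757495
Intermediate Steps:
Z = 50
c(F) = 5 - 303*F²
-c(Z) = -(5 - 303*50²) = -(5 - 303*2500) = -(5 - 757500) = -1*(-757495) = 757495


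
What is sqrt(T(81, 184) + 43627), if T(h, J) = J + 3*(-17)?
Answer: 4*sqrt(2735) ≈ 209.19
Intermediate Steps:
T(h, J) = -51 + J (T(h, J) = J - 51 = -51 + J)
sqrt(T(81, 184) + 43627) = sqrt((-51 + 184) + 43627) = sqrt(133 + 43627) = sqrt(43760) = 4*sqrt(2735)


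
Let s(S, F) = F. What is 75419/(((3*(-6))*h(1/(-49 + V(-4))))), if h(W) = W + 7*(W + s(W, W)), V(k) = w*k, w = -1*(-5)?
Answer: 1734637/90 ≈ 19274.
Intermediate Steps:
w = 5
V(k) = 5*k
h(W) = 15*W (h(W) = W + 7*(W + W) = W + 7*(2*W) = W + 14*W = 15*W)
75419/(((3*(-6))*h(1/(-49 + V(-4))))) = 75419/(((3*(-6))*(15/(-49 + 5*(-4))))) = 75419/((-270/(-49 - 20))) = 75419/((-270/(-69))) = 75419/((-270*(-1)/69)) = 75419/((-18*(-5/23))) = 75419/(90/23) = 75419*(23/90) = 1734637/90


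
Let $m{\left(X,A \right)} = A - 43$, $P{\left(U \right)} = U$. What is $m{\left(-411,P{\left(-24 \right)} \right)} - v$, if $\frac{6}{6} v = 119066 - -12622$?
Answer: $-131755$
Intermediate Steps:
$m{\left(X,A \right)} = -43 + A$
$v = 131688$ ($v = 119066 - -12622 = 119066 + 12622 = 131688$)
$m{\left(-411,P{\left(-24 \right)} \right)} - v = \left(-43 - 24\right) - 131688 = -67 - 131688 = -131755$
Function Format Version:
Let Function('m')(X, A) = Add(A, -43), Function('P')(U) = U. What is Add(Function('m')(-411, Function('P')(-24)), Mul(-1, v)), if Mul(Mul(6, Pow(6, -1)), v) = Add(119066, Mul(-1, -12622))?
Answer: -131755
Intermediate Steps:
Function('m')(X, A) = Add(-43, A)
v = 131688 (v = Add(119066, Mul(-1, -12622)) = Add(119066, 12622) = 131688)
Add(Function('m')(-411, Function('P')(-24)), Mul(-1, v)) = Add(Add(-43, -24), Mul(-1, 131688)) = Add(-67, -131688) = -131755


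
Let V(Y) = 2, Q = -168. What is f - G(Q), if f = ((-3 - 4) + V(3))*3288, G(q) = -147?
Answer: -16293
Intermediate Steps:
f = -16440 (f = ((-3 - 4) + 2)*3288 = (-7 + 2)*3288 = -5*3288 = -16440)
f - G(Q) = -16440 - 1*(-147) = -16440 + 147 = -16293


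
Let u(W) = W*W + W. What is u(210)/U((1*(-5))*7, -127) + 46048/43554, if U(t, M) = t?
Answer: -27546658/21777 ≈ -1264.9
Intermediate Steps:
u(W) = W + W² (u(W) = W² + W = W + W²)
u(210)/U((1*(-5))*7, -127) + 46048/43554 = (210*(1 + 210))/(((1*(-5))*7)) + 46048/43554 = (210*211)/((-5*7)) + 46048*(1/43554) = 44310/(-35) + 23024/21777 = 44310*(-1/35) + 23024/21777 = -1266 + 23024/21777 = -27546658/21777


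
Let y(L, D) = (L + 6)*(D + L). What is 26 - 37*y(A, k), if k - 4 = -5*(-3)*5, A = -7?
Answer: 2690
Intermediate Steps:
k = 79 (k = 4 - 5*(-3)*5 = 4 + 15*5 = 4 + 75 = 79)
y(L, D) = (6 + L)*(D + L)
26 - 37*y(A, k) = 26 - 37*((-7)² + 6*79 + 6*(-7) + 79*(-7)) = 26 - 37*(49 + 474 - 42 - 553) = 26 - 37*(-72) = 26 + 2664 = 2690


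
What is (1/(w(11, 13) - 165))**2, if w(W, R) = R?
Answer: 1/23104 ≈ 4.3283e-5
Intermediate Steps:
(1/(w(11, 13) - 165))**2 = (1/(13 - 165))**2 = (1/(-152))**2 = (-1/152)**2 = 1/23104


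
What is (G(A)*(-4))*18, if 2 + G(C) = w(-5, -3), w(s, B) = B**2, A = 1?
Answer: -504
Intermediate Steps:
G(C) = 7 (G(C) = -2 + (-3)**2 = -2 + 9 = 7)
(G(A)*(-4))*18 = (7*(-4))*18 = -28*18 = -504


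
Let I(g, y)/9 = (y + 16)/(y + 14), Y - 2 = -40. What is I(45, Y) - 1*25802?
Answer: -103175/4 ≈ -25794.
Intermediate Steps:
Y = -38 (Y = 2 - 40 = -38)
I(g, y) = 9*(16 + y)/(14 + y) (I(g, y) = 9*((y + 16)/(y + 14)) = 9*((16 + y)/(14 + y)) = 9*(16 + y)/(14 + y))
I(45, Y) - 1*25802 = 9*(16 - 38)/(14 - 38) - 1*25802 = 9*(-22)/(-24) - 25802 = 9*(-1/24)*(-22) - 25802 = 33/4 - 25802 = -103175/4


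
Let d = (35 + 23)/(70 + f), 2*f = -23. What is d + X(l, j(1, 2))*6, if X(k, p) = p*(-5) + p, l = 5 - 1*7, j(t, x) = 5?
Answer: -13924/117 ≈ -119.01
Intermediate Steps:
f = -23/2 (f = (1/2)*(-23) = -23/2 ≈ -11.500)
d = 116/117 (d = (35 + 23)/(70 - 23/2) = 58/(117/2) = 58*(2/117) = 116/117 ≈ 0.99145)
l = -2 (l = 5 - 7 = -2)
X(k, p) = -4*p (X(k, p) = -5*p + p = -4*p)
d + X(l, j(1, 2))*6 = 116/117 - 4*5*6 = 116/117 - 20*6 = 116/117 - 120 = -13924/117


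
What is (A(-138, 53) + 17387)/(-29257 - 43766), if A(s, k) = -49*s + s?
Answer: -24011/73023 ≈ -0.32881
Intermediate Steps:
A(s, k) = -48*s
(A(-138, 53) + 17387)/(-29257 - 43766) = (-48*(-138) + 17387)/(-29257 - 43766) = (6624 + 17387)/(-73023) = 24011*(-1/73023) = -24011/73023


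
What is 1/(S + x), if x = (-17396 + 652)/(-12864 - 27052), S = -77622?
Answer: -9979/774585752 ≈ -1.2883e-5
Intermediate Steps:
x = 4186/9979 (x = -16744/(-39916) = -16744*(-1/39916) = 4186/9979 ≈ 0.41948)
1/(S + x) = 1/(-77622 + 4186/9979) = 1/(-774585752/9979) = -9979/774585752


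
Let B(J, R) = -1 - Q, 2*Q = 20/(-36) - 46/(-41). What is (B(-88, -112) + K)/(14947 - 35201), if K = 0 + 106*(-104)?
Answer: 8136659/14947452 ≈ 0.54435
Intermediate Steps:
Q = 209/738 (Q = (20/(-36) - 46/(-41))/2 = (20*(-1/36) - 46*(-1/41))/2 = (-5/9 + 46/41)/2 = (½)*(209/369) = 209/738 ≈ 0.28320)
B(J, R) = -947/738 (B(J, R) = -1 - 1*209/738 = -1 - 209/738 = -947/738)
K = -11024 (K = 0 - 11024 = -11024)
(B(-88, -112) + K)/(14947 - 35201) = (-947/738 - 11024)/(14947 - 35201) = -8136659/738/(-20254) = -8136659/738*(-1/20254) = 8136659/14947452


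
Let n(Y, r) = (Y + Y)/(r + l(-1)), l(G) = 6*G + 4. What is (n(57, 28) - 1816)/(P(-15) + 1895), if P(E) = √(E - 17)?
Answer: -44629145/46683741 + 94204*I*√2/46683741 ≈ -0.95599 + 0.0028538*I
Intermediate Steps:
l(G) = 4 + 6*G
n(Y, r) = 2*Y/(-2 + r) (n(Y, r) = (Y + Y)/(r + (4 + 6*(-1))) = (2*Y)/(r + (4 - 6)) = (2*Y)/(r - 2) = (2*Y)/(-2 + r) = 2*Y/(-2 + r))
P(E) = √(-17 + E)
(n(57, 28) - 1816)/(P(-15) + 1895) = (2*57/(-2 + 28) - 1816)/(√(-17 - 15) + 1895) = (2*57/26 - 1816)/(√(-32) + 1895) = (2*57*(1/26) - 1816)/(4*I*√2 + 1895) = (57/13 - 1816)/(1895 + 4*I*√2) = -23551/(13*(1895 + 4*I*√2))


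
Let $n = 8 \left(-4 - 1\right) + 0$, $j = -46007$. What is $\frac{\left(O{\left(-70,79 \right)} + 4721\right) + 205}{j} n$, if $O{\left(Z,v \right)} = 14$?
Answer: $\frac{15200}{3539} \approx 4.295$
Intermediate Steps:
$n = -40$ ($n = 8 \left(-5\right) + 0 = -40 + 0 = -40$)
$\frac{\left(O{\left(-70,79 \right)} + 4721\right) + 205}{j} n = \frac{\left(14 + 4721\right) + 205}{-46007} \left(-40\right) = \left(4735 + 205\right) \left(- \frac{1}{46007}\right) \left(-40\right) = 4940 \left(- \frac{1}{46007}\right) \left(-40\right) = \left(- \frac{380}{3539}\right) \left(-40\right) = \frac{15200}{3539}$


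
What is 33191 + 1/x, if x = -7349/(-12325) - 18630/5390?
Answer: 630634438349/19000364 ≈ 33191.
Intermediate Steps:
x = -19000364/6643175 (x = -7349*(-1/12325) - 18630*1/5390 = 7349/12325 - 1863/539 = -19000364/6643175 ≈ -2.8601)
33191 + 1/x = 33191 + 1/(-19000364/6643175) = 33191 - 6643175/19000364 = 630634438349/19000364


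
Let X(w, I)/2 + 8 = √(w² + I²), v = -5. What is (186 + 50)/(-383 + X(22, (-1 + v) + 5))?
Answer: -94164/157261 - 472*√485/157261 ≈ -0.66487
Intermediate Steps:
X(w, I) = -16 + 2*√(I² + w²) (X(w, I) = -16 + 2*√(w² + I²) = -16 + 2*√(I² + w²))
(186 + 50)/(-383 + X(22, (-1 + v) + 5)) = (186 + 50)/(-383 + (-16 + 2*√(((-1 - 5) + 5)² + 22²))) = 236/(-383 + (-16 + 2*√((-6 + 5)² + 484))) = 236/(-383 + (-16 + 2*√((-1)² + 484))) = 236/(-383 + (-16 + 2*√(1 + 484))) = 236/(-383 + (-16 + 2*√485)) = 236/(-399 + 2*√485)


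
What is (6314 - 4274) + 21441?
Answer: 23481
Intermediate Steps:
(6314 - 4274) + 21441 = 2040 + 21441 = 23481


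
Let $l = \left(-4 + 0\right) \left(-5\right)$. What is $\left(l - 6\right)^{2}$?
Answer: $196$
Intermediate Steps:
$l = 20$ ($l = \left(-4\right) \left(-5\right) = 20$)
$\left(l - 6\right)^{2} = \left(20 - 6\right)^{2} = 14^{2} = 196$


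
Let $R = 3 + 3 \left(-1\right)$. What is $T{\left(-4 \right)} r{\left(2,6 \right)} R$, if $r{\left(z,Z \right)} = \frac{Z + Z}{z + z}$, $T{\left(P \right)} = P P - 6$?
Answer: $0$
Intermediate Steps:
$T{\left(P \right)} = -6 + P^{2}$ ($T{\left(P \right)} = P^{2} - 6 = -6 + P^{2}$)
$R = 0$ ($R = 3 - 3 = 0$)
$r{\left(z,Z \right)} = \frac{Z}{z}$ ($r{\left(z,Z \right)} = \frac{2 Z}{2 z} = 2 Z \frac{1}{2 z} = \frac{Z}{z}$)
$T{\left(-4 \right)} r{\left(2,6 \right)} R = \left(-6 + \left(-4\right)^{2}\right) \frac{6}{2} \cdot 0 = \left(-6 + 16\right) 6 \cdot \frac{1}{2} \cdot 0 = 10 \cdot 3 \cdot 0 = 30 \cdot 0 = 0$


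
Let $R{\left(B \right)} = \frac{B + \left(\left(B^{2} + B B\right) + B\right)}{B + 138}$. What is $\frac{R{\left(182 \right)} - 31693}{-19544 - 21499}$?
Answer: $\frac{2518787}{3283440} \approx 0.76712$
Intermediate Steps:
$R{\left(B \right)} = \frac{2 B + 2 B^{2}}{138 + B}$ ($R{\left(B \right)} = \frac{B + \left(\left(B^{2} + B^{2}\right) + B\right)}{138 + B} = \frac{B + \left(2 B^{2} + B\right)}{138 + B} = \frac{B + \left(B + 2 B^{2}\right)}{138 + B} = \frac{2 B + 2 B^{2}}{138 + B}$)
$\frac{R{\left(182 \right)} - 31693}{-19544 - 21499} = \frac{2 \cdot 182 \frac{1}{138 + 182} \left(1 + 182\right) - 31693}{-19544 - 21499} = \frac{2 \cdot 182 \cdot \frac{1}{320} \cdot 183 - 31693}{-41043} = \left(2 \cdot 182 \cdot \frac{1}{320} \cdot 183 - 31693\right) \left(- \frac{1}{41043}\right) = \left(\frac{16653}{80} - 31693\right) \left(- \frac{1}{41043}\right) = \left(- \frac{2518787}{80}\right) \left(- \frac{1}{41043}\right) = \frac{2518787}{3283440}$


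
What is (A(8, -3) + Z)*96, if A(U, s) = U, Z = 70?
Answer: 7488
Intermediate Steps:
(A(8, -3) + Z)*96 = (8 + 70)*96 = 78*96 = 7488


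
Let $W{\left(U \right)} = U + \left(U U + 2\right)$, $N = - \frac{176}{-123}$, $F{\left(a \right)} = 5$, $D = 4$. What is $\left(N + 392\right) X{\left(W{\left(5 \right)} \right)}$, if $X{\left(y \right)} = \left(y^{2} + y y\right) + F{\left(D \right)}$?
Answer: $\frac{99348776}{123} \approx 8.0771 \cdot 10^{5}$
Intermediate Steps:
$N = \frac{176}{123}$ ($N = \left(-176\right) \left(- \frac{1}{123}\right) = \frac{176}{123} \approx 1.4309$)
$W{\left(U \right)} = 2 + U + U^{2}$ ($W{\left(U \right)} = U + \left(U^{2} + 2\right) = U + \left(2 + U^{2}\right) = 2 + U + U^{2}$)
$X{\left(y \right)} = 5 + 2 y^{2}$ ($X{\left(y \right)} = \left(y^{2} + y y\right) + 5 = \left(y^{2} + y^{2}\right) + 5 = 2 y^{2} + 5 = 5 + 2 y^{2}$)
$\left(N + 392\right) X{\left(W{\left(5 \right)} \right)} = \left(\frac{176}{123} + 392\right) \left(5 + 2 \left(2 + 5 + 5^{2}\right)^{2}\right) = \frac{48392 \left(5 + 2 \left(2 + 5 + 25\right)^{2}\right)}{123} = \frac{48392 \left(5 + 2 \cdot 32^{2}\right)}{123} = \frac{48392 \left(5 + 2 \cdot 1024\right)}{123} = \frac{48392 \left(5 + 2048\right)}{123} = \frac{48392}{123} \cdot 2053 = \frac{99348776}{123}$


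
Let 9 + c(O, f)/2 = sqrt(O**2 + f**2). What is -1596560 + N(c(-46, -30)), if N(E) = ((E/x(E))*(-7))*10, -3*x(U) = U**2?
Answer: -937180531/587 + 42*sqrt(754)/587 ≈ -1.5966e+6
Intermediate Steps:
x(U) = -U**2/3
c(O, f) = -18 + 2*sqrt(O**2 + f**2)
N(E) = 210/E (N(E) = ((E/((-E**2/3)))*(-7))*10 = ((E*(-3/E**2))*(-7))*10 = (-3/E*(-7))*10 = (21/E)*10 = 210/E)
-1596560 + N(c(-46, -30)) = -1596560 + 210/(-18 + 2*sqrt((-46)**2 + (-30)**2)) = -1596560 + 210/(-18 + 2*sqrt(2116 + 900)) = -1596560 + 210/(-18 + 2*sqrt(3016)) = -1596560 + 210/(-18 + 2*(2*sqrt(754))) = -1596560 + 210/(-18 + 4*sqrt(754))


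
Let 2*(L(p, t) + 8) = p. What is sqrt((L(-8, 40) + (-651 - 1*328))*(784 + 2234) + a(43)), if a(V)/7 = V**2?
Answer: I*sqrt(2977895) ≈ 1725.7*I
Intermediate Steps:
L(p, t) = -8 + p/2
a(V) = 7*V**2
sqrt((L(-8, 40) + (-651 - 1*328))*(784 + 2234) + a(43)) = sqrt(((-8 + (1/2)*(-8)) + (-651 - 1*328))*(784 + 2234) + 7*43**2) = sqrt(((-8 - 4) + (-651 - 328))*3018 + 7*1849) = sqrt((-12 - 979)*3018 + 12943) = sqrt(-991*3018 + 12943) = sqrt(-2990838 + 12943) = sqrt(-2977895) = I*sqrt(2977895)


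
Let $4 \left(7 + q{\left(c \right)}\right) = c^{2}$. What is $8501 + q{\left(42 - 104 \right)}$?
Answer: $9455$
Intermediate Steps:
$q{\left(c \right)} = -7 + \frac{c^{2}}{4}$
$8501 + q{\left(42 - 104 \right)} = 8501 - \left(7 - \frac{\left(42 - 104\right)^{2}}{4}\right) = 8501 - \left(7 - \frac{\left(-62\right)^{2}}{4}\right) = 8501 + \left(-7 + \frac{1}{4} \cdot 3844\right) = 8501 + \left(-7 + 961\right) = 8501 + 954 = 9455$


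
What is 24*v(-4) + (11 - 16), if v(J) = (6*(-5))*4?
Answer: -2885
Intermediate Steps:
v(J) = -120 (v(J) = -30*4 = -120)
24*v(-4) + (11 - 16) = 24*(-120) + (11 - 16) = -2880 - 5 = -2885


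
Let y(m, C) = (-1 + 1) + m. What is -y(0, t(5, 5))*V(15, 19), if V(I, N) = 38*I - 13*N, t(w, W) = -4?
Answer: 0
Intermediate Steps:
V(I, N) = -13*N + 38*I
y(m, C) = m (y(m, C) = 0 + m = m)
-y(0, t(5, 5))*V(15, 19) = -0*(-13*19 + 38*15) = -0*(-247 + 570) = -0*323 = -1*0 = 0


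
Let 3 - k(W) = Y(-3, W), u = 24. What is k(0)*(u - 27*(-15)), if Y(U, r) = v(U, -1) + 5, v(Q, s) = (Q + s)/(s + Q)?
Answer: -1287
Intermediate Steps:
v(Q, s) = 1 (v(Q, s) = (Q + s)/(Q + s) = 1)
Y(U, r) = 6 (Y(U, r) = 1 + 5 = 6)
k(W) = -3 (k(W) = 3 - 1*6 = 3 - 6 = -3)
k(0)*(u - 27*(-15)) = -3*(24 - 27*(-15)) = -3*(24 + 405) = -3*429 = -1287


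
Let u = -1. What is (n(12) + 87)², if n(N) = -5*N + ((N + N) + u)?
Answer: 2500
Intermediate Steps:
n(N) = -1 - 3*N (n(N) = -5*N + ((N + N) - 1) = -5*N + (2*N - 1) = -5*N + (-1 + 2*N) = -1 - 3*N)
(n(12) + 87)² = ((-1 - 3*12) + 87)² = ((-1 - 36) + 87)² = (-37 + 87)² = 50² = 2500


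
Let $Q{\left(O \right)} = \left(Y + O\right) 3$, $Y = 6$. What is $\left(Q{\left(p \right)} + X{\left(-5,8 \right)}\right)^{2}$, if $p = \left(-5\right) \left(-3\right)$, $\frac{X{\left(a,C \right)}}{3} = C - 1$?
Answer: $7056$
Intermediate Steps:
$X{\left(a,C \right)} = -3 + 3 C$ ($X{\left(a,C \right)} = 3 \left(C - 1\right) = 3 \left(-1 + C\right) = -3 + 3 C$)
$p = 15$
$Q{\left(O \right)} = 18 + 3 O$ ($Q{\left(O \right)} = \left(6 + O\right) 3 = 18 + 3 O$)
$\left(Q{\left(p \right)} + X{\left(-5,8 \right)}\right)^{2} = \left(\left(18 + 3 \cdot 15\right) + \left(-3 + 3 \cdot 8\right)\right)^{2} = \left(\left(18 + 45\right) + \left(-3 + 24\right)\right)^{2} = \left(63 + 21\right)^{2} = 84^{2} = 7056$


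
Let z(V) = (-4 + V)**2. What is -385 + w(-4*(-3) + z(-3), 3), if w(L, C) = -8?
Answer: -393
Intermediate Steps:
-385 + w(-4*(-3) + z(-3), 3) = -385 - 8 = -393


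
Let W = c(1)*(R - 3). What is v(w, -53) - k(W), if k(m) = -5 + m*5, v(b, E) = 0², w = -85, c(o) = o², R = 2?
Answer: 10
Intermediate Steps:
v(b, E) = 0
W = -1 (W = 1²*(2 - 3) = 1*(-1) = -1)
k(m) = -5 + 5*m
v(w, -53) - k(W) = 0 - (-5 + 5*(-1)) = 0 - (-5 - 5) = 0 - 1*(-10) = 0 + 10 = 10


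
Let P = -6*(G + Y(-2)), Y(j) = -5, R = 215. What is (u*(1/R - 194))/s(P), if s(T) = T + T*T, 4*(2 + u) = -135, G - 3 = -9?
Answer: 180739/115240 ≈ 1.5684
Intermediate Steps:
G = -6 (G = 3 - 9 = -6)
u = -143/4 (u = -2 + (¼)*(-135) = -2 - 135/4 = -143/4 ≈ -35.750)
P = 66 (P = -6*(-6 - 5) = -6*(-11) = 66)
s(T) = T + T²
(u*(1/R - 194))/s(P) = (-143*(1/215 - 194)/4)/((66*(1 + 66))) = (-143*(1/215 - 194)/4)/((66*67)) = -143/4*(-41709/215)/4422 = (5964387/860)*(1/4422) = 180739/115240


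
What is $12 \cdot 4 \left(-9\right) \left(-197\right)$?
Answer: $85104$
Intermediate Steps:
$12 \cdot 4 \left(-9\right) \left(-197\right) = 48 \left(-9\right) \left(-197\right) = \left(-432\right) \left(-197\right) = 85104$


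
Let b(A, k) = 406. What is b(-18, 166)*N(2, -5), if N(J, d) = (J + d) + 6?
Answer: 1218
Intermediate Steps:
N(J, d) = 6 + J + d
b(-18, 166)*N(2, -5) = 406*(6 + 2 - 5) = 406*3 = 1218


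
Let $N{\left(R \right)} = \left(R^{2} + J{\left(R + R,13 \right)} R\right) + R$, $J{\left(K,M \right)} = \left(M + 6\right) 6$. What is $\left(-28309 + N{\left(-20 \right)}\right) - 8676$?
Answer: $-38885$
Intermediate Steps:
$J{\left(K,M \right)} = 36 + 6 M$ ($J{\left(K,M \right)} = \left(6 + M\right) 6 = 36 + 6 M$)
$N{\left(R \right)} = R^{2} + 115 R$ ($N{\left(R \right)} = \left(R^{2} + \left(36 + 6 \cdot 13\right) R\right) + R = \left(R^{2} + \left(36 + 78\right) R\right) + R = \left(R^{2} + 114 R\right) + R = R^{2} + 115 R$)
$\left(-28309 + N{\left(-20 \right)}\right) - 8676 = \left(-28309 - 20 \left(115 - 20\right)\right) - 8676 = \left(-28309 - 1900\right) - 8676 = -30209 - 8676 = -38885$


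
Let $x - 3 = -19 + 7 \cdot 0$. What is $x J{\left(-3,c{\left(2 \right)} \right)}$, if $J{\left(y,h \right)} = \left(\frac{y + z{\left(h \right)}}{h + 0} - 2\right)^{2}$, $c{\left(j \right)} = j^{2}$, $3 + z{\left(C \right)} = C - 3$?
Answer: $-169$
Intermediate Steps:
$z{\left(C \right)} = -6 + C$ ($z{\left(C \right)} = -3 + \left(C - 3\right) = -3 + \left(-3 + C\right) = -6 + C$)
$J{\left(y,h \right)} = \left(-2 + \frac{-6 + h + y}{h}\right)^{2}$ ($J{\left(y,h \right)} = \left(\frac{y + \left(-6 + h\right)}{h + 0} - 2\right)^{2} = \left(\frac{-6 + h + y}{h} - 2\right)^{2} = \left(-2 + \frac{-6 + h + y}{h}\right)^{2}$)
$x = -16$ ($x = 3 + \left(-19 + 7 \cdot 0\right) = 3 + \left(-19 + 0\right) = 3 - 19 = -16$)
$x J{\left(-3,c{\left(2 \right)} \right)} = - 16 \frac{\left(-6 - 3 - 2^{2}\right)^{2}}{16} = - 16 \frac{\left(-6 - 3 - 4\right)^{2}}{16} = - 16 \frac{\left(-13\right)^{2}}{16} = - 16 \cdot \frac{1}{16} \cdot 169 = \left(-16\right) \frac{169}{16} = -169$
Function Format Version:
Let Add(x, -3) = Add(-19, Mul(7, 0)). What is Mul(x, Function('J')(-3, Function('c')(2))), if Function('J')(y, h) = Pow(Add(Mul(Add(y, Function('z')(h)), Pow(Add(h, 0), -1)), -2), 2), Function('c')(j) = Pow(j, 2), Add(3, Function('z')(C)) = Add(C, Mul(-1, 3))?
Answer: -169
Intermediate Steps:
Function('z')(C) = Add(-6, C) (Function('z')(C) = Add(-3, Add(C, Mul(-1, 3))) = Add(-3, Add(C, -3)) = Add(-3, Add(-3, C)) = Add(-6, C))
Function('J')(y, h) = Pow(Add(-2, Mul(Pow(h, -1), Add(-6, h, y))), 2) (Function('J')(y, h) = Pow(Add(Mul(Add(y, Add(-6, h)), Pow(Add(h, 0), -1)), -2), 2) = Pow(Add(Mul(Add(-6, h, y), Pow(h, -1)), -2), 2) = Pow(Add(Mul(Pow(h, -1), Add(-6, h, y)), -2), 2) = Pow(Add(-2, Mul(Pow(h, -1), Add(-6, h, y))), 2))
x = -16 (x = Add(3, Add(-19, Mul(7, 0))) = Add(3, Add(-19, 0)) = Add(3, -19) = -16)
Mul(x, Function('J')(-3, Function('c')(2))) = Mul(-16, Mul(Pow(Pow(2, 2), -2), Pow(Add(-6, -3, Mul(-1, Pow(2, 2))), 2))) = Mul(-16, Mul(Pow(4, -2), Pow(Add(-6, -3, Mul(-1, 4)), 2))) = Mul(-16, Mul(Rational(1, 16), Pow(Add(-6, -3, -4), 2))) = Mul(-16, Mul(Rational(1, 16), Pow(-13, 2))) = Mul(-16, Mul(Rational(1, 16), 169)) = Mul(-16, Rational(169, 16)) = -169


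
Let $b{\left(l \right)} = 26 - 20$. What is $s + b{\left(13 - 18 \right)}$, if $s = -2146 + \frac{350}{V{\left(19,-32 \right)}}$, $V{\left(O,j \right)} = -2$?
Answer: $-2315$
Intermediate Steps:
$b{\left(l \right)} = 6$
$s = -2321$ ($s = -2146 + \frac{350}{-2} = -2146 + 350 \left(- \frac{1}{2}\right) = -2146 - 175 = -2321$)
$s + b{\left(13 - 18 \right)} = -2321 + 6 = -2315$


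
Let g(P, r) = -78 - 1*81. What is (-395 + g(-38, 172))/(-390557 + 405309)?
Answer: -277/7376 ≈ -0.037554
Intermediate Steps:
g(P, r) = -159 (g(P, r) = -78 - 81 = -159)
(-395 + g(-38, 172))/(-390557 + 405309) = (-395 - 159)/(-390557 + 405309) = -554/14752 = -554*1/14752 = -277/7376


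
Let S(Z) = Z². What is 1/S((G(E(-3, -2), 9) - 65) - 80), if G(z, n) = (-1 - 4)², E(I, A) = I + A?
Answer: 1/14400 ≈ 6.9444e-5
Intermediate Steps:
E(I, A) = A + I
G(z, n) = 25 (G(z, n) = (-5)² = 25)
1/S((G(E(-3, -2), 9) - 65) - 80) = 1/(((25 - 65) - 80)²) = 1/((-40 - 80)²) = 1/((-120)²) = 1/14400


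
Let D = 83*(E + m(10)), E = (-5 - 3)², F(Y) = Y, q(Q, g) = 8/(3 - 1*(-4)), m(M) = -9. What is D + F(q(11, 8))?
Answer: 31963/7 ≈ 4566.1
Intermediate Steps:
q(Q, g) = 8/7 (q(Q, g) = 8/(3 + 4) = 8/7)
E = 64 (E = (-8)² = 64)
D = 4565 (D = 83*(64 - 9) = 83*55 = 4565)
D + F(q(11, 8)) = 4565 + 8/7 = 31963/7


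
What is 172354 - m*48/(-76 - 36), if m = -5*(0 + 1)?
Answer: 1206463/7 ≈ 1.7235e+5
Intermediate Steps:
m = -5 (m = -5*1 = -5)
172354 - m*48/(-76 - 36) = 172354 - (-5*48)/(-76 - 36) = 172354 - (-240)/(-112) = 172354 - (-240)*(-1)/112 = 172354 - 1*15/7 = 172354 - 15/7 = 1206463/7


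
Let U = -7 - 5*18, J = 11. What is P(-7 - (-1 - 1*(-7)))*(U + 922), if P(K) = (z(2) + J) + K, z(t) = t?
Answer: 0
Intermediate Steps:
P(K) = 13 + K (P(K) = (2 + 11) + K = 13 + K)
U = -97 (U = -7 - 90 = -97)
P(-7 - (-1 - 1*(-7)))*(U + 922) = (13 + (-7 - (-1 - 1*(-7))))*(-97 + 922) = (13 + (-7 - (-1 + 7)))*825 = (13 + (-7 - 1*6))*825 = (13 + (-7 - 6))*825 = (13 - 13)*825 = 0*825 = 0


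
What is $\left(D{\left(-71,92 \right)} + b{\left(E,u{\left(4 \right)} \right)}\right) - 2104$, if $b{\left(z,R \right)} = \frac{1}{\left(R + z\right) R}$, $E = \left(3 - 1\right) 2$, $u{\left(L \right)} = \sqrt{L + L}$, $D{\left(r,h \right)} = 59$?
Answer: $- \frac{16361}{8} + \frac{\sqrt{2}}{8} \approx -2044.9$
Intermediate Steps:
$u{\left(L \right)} = \sqrt{2} \sqrt{L}$ ($u{\left(L \right)} = \sqrt{2 L} = \sqrt{2} \sqrt{L}$)
$E = 4$ ($E = 2 \cdot 2 = 4$)
$b{\left(z,R \right)} = \frac{1}{R \left(R + z\right)}$
$\left(D{\left(-71,92 \right)} + b{\left(E,u{\left(4 \right)} \right)}\right) - 2104 = \left(59 + \frac{1}{\sqrt{2} \sqrt{4} \left(\sqrt{2} \sqrt{4} + 4\right)}\right) - 2104 = \left(59 + \frac{1}{\sqrt{2} \cdot 2 \left(\sqrt{2} \cdot 2 + 4\right)}\right) - 2104 = \left(59 + \frac{1}{2 \sqrt{2} \left(2 \sqrt{2} + 4\right)}\right) - 2104 = \left(59 + \frac{\frac{1}{4} \sqrt{2}}{4 + 2 \sqrt{2}}\right) - 2104 = \left(59 + \frac{\sqrt{2}}{4 \left(4 + 2 \sqrt{2}\right)}\right) - 2104 = -2045 + \frac{\sqrt{2}}{4 \left(4 + 2 \sqrt{2}\right)}$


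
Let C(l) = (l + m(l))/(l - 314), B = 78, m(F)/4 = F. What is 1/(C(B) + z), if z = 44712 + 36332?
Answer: 118/9562997 ≈ 1.2339e-5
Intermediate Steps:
m(F) = 4*F
z = 81044
C(l) = 5*l/(-314 + l) (C(l) = (l + 4*l)/(l - 314) = (5*l)/(-314 + l) = 5*l/(-314 + l))
1/(C(B) + z) = 1/(5*78/(-314 + 78) + 81044) = 1/(5*78/(-236) + 81044) = 1/(5*78*(-1/236) + 81044) = 1/(-195/118 + 81044) = 1/(9562997/118) = 118/9562997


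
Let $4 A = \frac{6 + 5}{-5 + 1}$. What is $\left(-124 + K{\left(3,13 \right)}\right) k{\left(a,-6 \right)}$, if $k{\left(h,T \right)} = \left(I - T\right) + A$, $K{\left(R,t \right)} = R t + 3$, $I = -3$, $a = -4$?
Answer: $- \frac{1517}{8} \approx -189.63$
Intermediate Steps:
$A = - \frac{11}{16}$ ($A = \frac{\left(6 + 5\right) \frac{1}{-5 + 1}}{4} = \frac{11 \frac{1}{-4}}{4} = \frac{11 \left(- \frac{1}{4}\right)}{4} = \frac{1}{4} \left(- \frac{11}{4}\right) = - \frac{11}{16} \approx -0.6875$)
$K{\left(R,t \right)} = 3 + R t$
$k{\left(h,T \right)} = - \frac{59}{16} - T$ ($k{\left(h,T \right)} = \left(-3 - T\right) - \frac{11}{16} = - \frac{59}{16} - T$)
$\left(-124 + K{\left(3,13 \right)}\right) k{\left(a,-6 \right)} = \left(-124 + \left(3 + 3 \cdot 13\right)\right) \left(- \frac{59}{16} - -6\right) = \left(-124 + \left(3 + 39\right)\right) \left(- \frac{59}{16} + 6\right) = \left(-124 + 42\right) \frac{37}{16} = \left(-82\right) \frac{37}{16} = - \frac{1517}{8}$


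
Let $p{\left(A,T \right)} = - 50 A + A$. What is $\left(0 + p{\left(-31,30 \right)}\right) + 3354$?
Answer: $4873$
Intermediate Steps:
$p{\left(A,T \right)} = - 49 A$
$\left(0 + p{\left(-31,30 \right)}\right) + 3354 = \left(0 - -1519\right) + 3354 = \left(0 + 1519\right) + 3354 = 1519 + 3354 = 4873$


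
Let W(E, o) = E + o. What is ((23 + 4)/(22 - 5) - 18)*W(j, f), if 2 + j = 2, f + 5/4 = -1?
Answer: 2511/68 ≈ 36.926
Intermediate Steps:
f = -9/4 (f = -5/4 - 1 = -9/4 ≈ -2.2500)
j = 0 (j = -2 + 2 = 0)
((23 + 4)/(22 - 5) - 18)*W(j, f) = ((23 + 4)/(22 - 5) - 18)*(0 - 9/4) = (27/17 - 18)*(-9/4) = -279/17*(-9/4) = 2511/68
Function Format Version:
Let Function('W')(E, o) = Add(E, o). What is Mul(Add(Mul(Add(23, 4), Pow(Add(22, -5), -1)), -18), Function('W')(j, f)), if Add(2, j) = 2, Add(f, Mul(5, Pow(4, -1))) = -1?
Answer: Rational(2511, 68) ≈ 36.926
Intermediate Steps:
f = Rational(-9, 4) (f = Add(Rational(-5, 4), -1) = Rational(-9, 4) ≈ -2.2500)
j = 0 (j = Add(-2, 2) = 0)
Mul(Add(Mul(Add(23, 4), Pow(Add(22, -5), -1)), -18), Function('W')(j, f)) = Mul(Add(Mul(Add(23, 4), Pow(Add(22, -5), -1)), -18), Add(0, Rational(-9, 4))) = Mul(Add(Mul(27, Pow(17, -1)), -18), Rational(-9, 4)) = Mul(Add(Mul(27, Rational(1, 17)), -18), Rational(-9, 4)) = Mul(Add(Rational(27, 17), -18), Rational(-9, 4)) = Mul(Rational(-279, 17), Rational(-9, 4)) = Rational(2511, 68)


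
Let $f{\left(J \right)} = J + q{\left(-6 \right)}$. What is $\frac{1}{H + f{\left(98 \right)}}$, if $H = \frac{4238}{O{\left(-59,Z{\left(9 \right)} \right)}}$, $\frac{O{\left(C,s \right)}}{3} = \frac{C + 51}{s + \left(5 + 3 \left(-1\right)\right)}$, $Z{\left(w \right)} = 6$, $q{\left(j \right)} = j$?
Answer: $- \frac{3}{3962} \approx -0.00075719$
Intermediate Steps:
$O{\left(C,s \right)} = \frac{3 \left(51 + C\right)}{2 + s}$ ($O{\left(C,s \right)} = 3 \frac{C + 51}{s + \left(5 + 3 \left(-1\right)\right)} = 3 \frac{51 + C}{s + \left(5 - 3\right)} = 3 \frac{51 + C}{s + 2} = 3 \frac{51 + C}{2 + s} = \frac{3 \left(51 + C\right)}{2 + s}$)
$H = - \frac{4238}{3}$ ($H = \frac{4238}{3 \frac{1}{2 + 6} \left(51 - 59\right)} = \frac{4238}{3 \cdot \frac{1}{8} \left(-8\right)} = \frac{4238}{-3} = 4238 \left(- \frac{1}{3}\right) = - \frac{4238}{3} \approx -1412.7$)
$f{\left(J \right)} = -6 + J$ ($f{\left(J \right)} = J - 6 = -6 + J$)
$\frac{1}{H + f{\left(98 \right)}} = \frac{1}{- \frac{4238}{3} + \left(-6 + 98\right)} = \frac{1}{- \frac{4238}{3} + 92} = \frac{1}{- \frac{3962}{3}} = - \frac{3}{3962}$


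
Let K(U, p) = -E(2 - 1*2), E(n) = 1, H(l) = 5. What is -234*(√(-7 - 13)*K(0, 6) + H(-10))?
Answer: -1170 + 468*I*√5 ≈ -1170.0 + 1046.5*I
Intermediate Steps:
K(U, p) = -1 (K(U, p) = -1*1 = -1)
-234*(√(-7 - 13)*K(0, 6) + H(-10)) = -234*(√(-7 - 13)*(-1) + 5) = -234*(√(-20)*(-1) + 5) = -234*((2*I*√5)*(-1) + 5) = -234*(-2*I*√5 + 5) = -234*(5 - 2*I*√5) = -1170 + 468*I*√5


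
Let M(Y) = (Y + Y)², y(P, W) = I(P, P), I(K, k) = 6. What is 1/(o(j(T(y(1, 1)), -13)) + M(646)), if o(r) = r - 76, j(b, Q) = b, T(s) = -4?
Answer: 1/1669184 ≈ 5.9910e-7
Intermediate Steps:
y(P, W) = 6
M(Y) = 4*Y² (M(Y) = (2*Y)² = 4*Y²)
o(r) = -76 + r
1/(o(j(T(y(1, 1)), -13)) + M(646)) = 1/((-76 - 4) + 4*646²) = 1/(-80 + 4*417316) = 1/(-80 + 1669264) = 1/1669184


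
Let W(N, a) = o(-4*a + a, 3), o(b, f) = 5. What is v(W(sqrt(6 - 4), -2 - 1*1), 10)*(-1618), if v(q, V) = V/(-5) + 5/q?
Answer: 1618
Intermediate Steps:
W(N, a) = 5
v(q, V) = 5/q - V/5 (v(q, V) = V*(-1/5) + 5/q = -V/5 + 5/q = 5/q - V/5)
v(W(sqrt(6 - 4), -2 - 1*1), 10)*(-1618) = (5/5 - 1/5*10)*(-1618) = (5*(1/5) - 2)*(-1618) = (1 - 2)*(-1618) = -1*(-1618) = 1618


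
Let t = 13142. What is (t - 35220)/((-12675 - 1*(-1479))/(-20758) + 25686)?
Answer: -114573781/133300296 ≈ -0.85952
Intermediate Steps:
(t - 35220)/((-12675 - 1*(-1479))/(-20758) + 25686) = (13142 - 35220)/((-12675 - 1*(-1479))/(-20758) + 25686) = -22078/((-12675 + 1479)*(-1/20758) + 25686) = -22078/(-11196*(-1/20758) + 25686) = -22078/(5598/10379 + 25686) = -22078/266600592/10379 = -22078*10379/266600592 = -114573781/133300296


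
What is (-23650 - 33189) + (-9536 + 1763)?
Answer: -64612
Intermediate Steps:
(-23650 - 33189) + (-9536 + 1763) = -56839 - 7773 = -64612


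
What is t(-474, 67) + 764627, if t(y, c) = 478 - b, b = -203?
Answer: 765308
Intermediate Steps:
t(y, c) = 681 (t(y, c) = 478 - 1*(-203) = 478 + 203 = 681)
t(-474, 67) + 764627 = 681 + 764627 = 765308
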